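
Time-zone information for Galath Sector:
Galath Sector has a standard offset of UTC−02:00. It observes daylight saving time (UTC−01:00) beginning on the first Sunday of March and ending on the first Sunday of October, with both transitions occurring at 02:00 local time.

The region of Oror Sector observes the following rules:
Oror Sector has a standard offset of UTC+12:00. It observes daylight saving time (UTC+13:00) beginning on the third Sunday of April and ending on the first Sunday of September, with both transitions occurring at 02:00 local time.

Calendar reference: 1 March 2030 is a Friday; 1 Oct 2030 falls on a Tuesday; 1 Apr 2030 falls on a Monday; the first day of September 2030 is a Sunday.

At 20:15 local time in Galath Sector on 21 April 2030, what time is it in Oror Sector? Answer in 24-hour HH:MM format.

10:15

1 March 2030 is a Friday, so the first Sunday is March 3.
1 October 2030 is a Tuesday, so the first Sunday is October 6.
21 April 2030 lies within the daylight-saving period (3 March – 6 October), so Galath Sector is on daylight time, UTC−01:00.
20:15 Galath Sector + 1h = 21:15 UTC.
1 April 2030 is a Monday, so the first Sunday is April 7 and the third is April 21.
1 September 2030 is a Sunday, so the first Sunday is September 1.
At the standard offset (UTC+12:00), 21:15 UTC + 12h = 09:15 Oror Sector standard time (rolling into the next day, 22 April 2030).
The standard-time date in Oror Sector, 22 April 2030, lies within the daylight-saving period (21 April – 1 September), so Oror Sector is on daylight time, UTC+13:00.
21:15 UTC + 13h = 10:15 Oror Sector (rolling into the next day, 22 April 2030).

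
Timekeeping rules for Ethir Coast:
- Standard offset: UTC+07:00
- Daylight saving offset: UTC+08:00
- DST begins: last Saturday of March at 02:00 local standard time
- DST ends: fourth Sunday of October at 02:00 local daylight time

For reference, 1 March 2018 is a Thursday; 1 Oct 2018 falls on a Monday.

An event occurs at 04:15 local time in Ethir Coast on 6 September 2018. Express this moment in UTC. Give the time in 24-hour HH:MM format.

20:15

1 March 2018 is a Thursday, so Saturdays fall on 3, 10, 17, 24, 31; the last is March 31.
1 October 2018 is a Monday, so the first Sunday is October 7 and the fourth is October 28.
Daylight saving runs 31 March – 28 October; 6 September 2018 is inside that window, so Ethir Coast is at UTC+08:00.
04:15 local − 8h = 20:15 UTC (rolling into the previous day, 5 September 2018).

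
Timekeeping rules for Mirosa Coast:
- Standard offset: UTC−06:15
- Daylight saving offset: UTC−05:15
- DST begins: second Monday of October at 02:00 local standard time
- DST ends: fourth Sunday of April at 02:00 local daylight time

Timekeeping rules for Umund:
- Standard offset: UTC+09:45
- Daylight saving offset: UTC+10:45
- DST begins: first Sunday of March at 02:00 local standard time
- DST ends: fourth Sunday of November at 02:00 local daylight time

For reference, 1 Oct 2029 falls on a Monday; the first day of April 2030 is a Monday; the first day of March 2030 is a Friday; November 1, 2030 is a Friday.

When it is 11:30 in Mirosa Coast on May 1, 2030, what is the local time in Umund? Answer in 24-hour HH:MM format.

04:30

1 October 2029 is a Monday, so the first Monday is October 1 and the second is October 8.
1 April 2030 is a Monday, so the first Sunday is April 7 and the fourth is April 28.
Daylight saving runs 8 October 2029 – 28 April 2030; May 1, 2030 is outside that window, so Mirosa Coast is on standard time at UTC−06:15.
11:30 Mirosa Coast + 6h15m = 17:45 UTC.
1 March 2030 is a Friday, so the first Sunday is March 3.
1 November 2030 is a Friday, so the first Sunday is November 3 and the fourth is November 24.
At the standard offset (UTC+09:45), 17:45 UTC + 9h45m = 03:30 Umund standard time (rolling into the next day, 2 May 2030).
The standard-time date in Umund, May 2, 2030, lies within the daylight-saving period (3 March – 24 November), so Umund is on daylight time, UTC+10:45.
17:45 UTC + 10h45m = 04:30 Umund (rolling into the next day, 2 May 2030).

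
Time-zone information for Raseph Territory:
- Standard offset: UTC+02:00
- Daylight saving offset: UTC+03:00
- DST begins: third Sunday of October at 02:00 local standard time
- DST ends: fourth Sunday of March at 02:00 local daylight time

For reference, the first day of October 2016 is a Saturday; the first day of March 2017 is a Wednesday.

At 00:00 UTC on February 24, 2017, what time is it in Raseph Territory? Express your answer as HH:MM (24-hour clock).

03:00

1 October 2016 is a Saturday, so the first Sunday is October 2 and the third is October 16.
1 March 2017 is a Wednesday, so the first Sunday is March 5 and the fourth is March 26.
At the standard offset (UTC+02:00), 00:00 UTC + 2h = 02:00 Raseph Territory standard time.
Daylight saving runs 16 October 2016 – 26 March 2017; the standard-time date in Raseph Territory, February 24, 2017, is inside that window, so Raseph Territory is at UTC+03:00.
00:00 UTC + 3h = 03:00 local.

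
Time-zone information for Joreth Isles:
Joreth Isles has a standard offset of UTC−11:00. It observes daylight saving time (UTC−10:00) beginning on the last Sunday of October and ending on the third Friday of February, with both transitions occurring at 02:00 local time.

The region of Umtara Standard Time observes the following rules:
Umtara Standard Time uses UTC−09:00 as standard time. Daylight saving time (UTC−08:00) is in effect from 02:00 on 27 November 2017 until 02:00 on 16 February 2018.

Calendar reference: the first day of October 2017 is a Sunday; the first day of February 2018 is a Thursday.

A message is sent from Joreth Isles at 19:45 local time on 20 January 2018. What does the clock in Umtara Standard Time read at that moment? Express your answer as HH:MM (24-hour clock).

21:45

1 October 2017 is a Sunday, so Sundays fall on 1, 8, 15, 22, 29; the last is October 29.
1 February 2018 is a Thursday, so the first Friday is February 2 and the third is February 16.
20 January 2018 lies within the daylight-saving period (29 October 2017 – 16 February 2018), so Joreth Isles is on daylight time, UTC−10:00.
19:45 Joreth Isles + 10h = 05:45 UTC (rolling into the next day, 21 January 2018).
At the standard offset (UTC−09:00), 05:45 UTC − 9h = 20:45 Umtara Standard Time standard time (rolling into the previous day, 20 January 2018).
The standard-time date in Umtara Standard Time, 20 January 2018, falls between 27 November 2017 and 16 February 2018, so daylight saving is in effect and Umtara Standard Time is at UTC−08:00.
05:45 UTC − 8h = 21:45 Umtara Standard Time (rolling into the previous day, 20 January 2018).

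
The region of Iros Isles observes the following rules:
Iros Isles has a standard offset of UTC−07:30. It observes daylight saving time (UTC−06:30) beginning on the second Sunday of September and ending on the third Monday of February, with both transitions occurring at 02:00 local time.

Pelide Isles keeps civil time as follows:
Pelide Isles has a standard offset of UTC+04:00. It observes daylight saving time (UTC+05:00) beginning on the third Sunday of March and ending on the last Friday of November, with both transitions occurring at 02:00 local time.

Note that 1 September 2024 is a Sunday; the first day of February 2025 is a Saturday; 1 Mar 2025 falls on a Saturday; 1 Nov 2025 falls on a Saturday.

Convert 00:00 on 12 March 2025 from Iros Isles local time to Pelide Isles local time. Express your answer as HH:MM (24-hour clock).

1 September 2024 is a Sunday, so the first Sunday is September 1 and the second is September 8.
1 February 2025 is a Saturday, so the first Monday is February 3 and the third is February 17.
12 March 2025 is outside the daylight-saving period (8 September 2024 – 17 February 2025), so Iros Isles is on standard time, UTC−07:30.
00:00 Iros Isles + 7h30m = 07:30 UTC.
1 March 2025 is a Saturday, so the first Sunday is March 2 and the third is March 16.
1 November 2025 is a Saturday, so Fridays fall on 7, 14, 21, 28; the last is November 28.
At the standard offset (UTC+04:00), 07:30 UTC + 4h = 11:30 Pelide Isles standard time.
The standard-time date in Pelide Isles, 12 March 2025, is outside the daylight-saving period (16 March – 28 November), so Pelide Isles is on standard time, UTC+04:00.
07:30 UTC + 4h = 11:30 Pelide Isles.

11:30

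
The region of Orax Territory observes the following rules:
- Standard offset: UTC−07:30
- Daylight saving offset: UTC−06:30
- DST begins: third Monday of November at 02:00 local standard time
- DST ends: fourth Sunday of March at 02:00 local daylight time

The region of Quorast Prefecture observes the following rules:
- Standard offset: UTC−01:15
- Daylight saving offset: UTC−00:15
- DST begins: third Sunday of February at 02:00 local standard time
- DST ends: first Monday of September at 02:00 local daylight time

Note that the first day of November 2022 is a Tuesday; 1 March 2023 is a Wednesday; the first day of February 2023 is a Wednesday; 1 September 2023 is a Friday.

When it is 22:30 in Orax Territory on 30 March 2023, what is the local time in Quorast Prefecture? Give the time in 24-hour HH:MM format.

1 November 2022 is a Tuesday, so the first Monday is November 7 and the third is November 21.
1 March 2023 is a Wednesday, so the first Sunday is March 5 and the fourth is March 26.
Daylight saving runs 21 November 2022 – 26 March 2023; 30 March 2023 is outside that window, so Orax Territory is on standard time at UTC−07:30.
22:30 Orax Territory + 7h30m = 06:00 UTC (rolling into the next day, 31 March 2023).
1 February 2023 is a Wednesday, so the first Sunday is February 5 and the third is February 19.
1 September 2023 is a Friday, so the first Monday is September 4.
At the standard offset (UTC−01:15), 06:00 UTC − 1h15m = 04:45 Quorast Prefecture standard time.
The standard-time date in Quorast Prefecture, 31 March 2023, lies within the daylight-saving period (19 February – 4 September), so Quorast Prefecture is on daylight time, UTC−00:15.
06:00 UTC − 0h15m = 05:45 Quorast Prefecture.

05:45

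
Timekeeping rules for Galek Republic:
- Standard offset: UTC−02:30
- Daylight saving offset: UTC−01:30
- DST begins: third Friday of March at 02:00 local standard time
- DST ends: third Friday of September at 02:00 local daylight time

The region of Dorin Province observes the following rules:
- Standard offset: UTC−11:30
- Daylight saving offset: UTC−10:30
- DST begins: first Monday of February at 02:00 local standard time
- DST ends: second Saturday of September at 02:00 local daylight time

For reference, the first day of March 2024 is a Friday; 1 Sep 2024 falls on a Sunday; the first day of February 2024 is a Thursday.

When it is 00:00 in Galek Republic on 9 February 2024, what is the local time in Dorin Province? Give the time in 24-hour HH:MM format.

16:00

1 March 2024 is a Friday, so the first Friday is March 1 and the third is March 15.
1 September 2024 is a Sunday, so the first Friday is September 6 and the third is September 20.
Daylight saving runs 15 March – 20 September; 9 February 2024 is outside that window, so Galek Republic is on standard time at UTC−02:30.
00:00 Galek Republic + 2h30m = 02:30 UTC.
1 February 2024 is a Thursday, so the first Monday is February 5.
1 September 2024 is a Sunday, so the first Saturday is September 7 and the second is September 14.
At the standard offset (UTC−11:30), 02:30 UTC − 11h30m = 15:00 Dorin Province standard time (rolling into the previous day, 8 February 2024).
The standard-time date in Dorin Province, 8 February 2024, falls between 5 February and 14 September, so daylight saving is in effect and Dorin Province is at UTC−10:30.
02:30 UTC − 10h30m = 16:00 Dorin Province (rolling into the previous day, 8 February 2024).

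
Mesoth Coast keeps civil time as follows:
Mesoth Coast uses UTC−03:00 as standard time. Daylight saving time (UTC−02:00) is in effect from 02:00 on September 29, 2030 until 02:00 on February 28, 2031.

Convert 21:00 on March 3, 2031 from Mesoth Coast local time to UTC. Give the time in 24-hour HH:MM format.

March 3, 2031 is outside the daylight-saving period (29 September 2030 – 28 February 2031), so Mesoth Coast is on standard time, UTC−03:00.
21:00 local + 3h = 00:00 UTC (rolling into the next day, 4 March 2031).

00:00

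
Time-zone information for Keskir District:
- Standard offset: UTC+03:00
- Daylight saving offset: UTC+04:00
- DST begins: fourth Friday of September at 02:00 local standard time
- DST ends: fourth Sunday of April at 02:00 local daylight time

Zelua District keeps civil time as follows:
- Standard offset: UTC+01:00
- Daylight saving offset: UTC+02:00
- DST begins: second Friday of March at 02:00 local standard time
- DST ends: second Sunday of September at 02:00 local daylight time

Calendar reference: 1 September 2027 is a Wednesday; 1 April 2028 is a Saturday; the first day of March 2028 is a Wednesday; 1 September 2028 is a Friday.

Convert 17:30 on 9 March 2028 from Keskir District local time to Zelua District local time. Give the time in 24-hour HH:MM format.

14:30

1 September 2027 is a Wednesday, so the first Friday is September 3 and the fourth is September 24.
1 April 2028 is a Saturday, so the first Sunday is April 2 and the fourth is April 23.
9 March 2028 lies within the daylight-saving period (24 September 2027 – 23 April 2028), so Keskir District is on daylight time, UTC+04:00.
17:30 Keskir District − 4h = 13:30 UTC.
1 March 2028 is a Wednesday, so the first Friday is March 3 and the second is March 10.
1 September 2028 is a Friday, so the first Sunday is September 3 and the second is September 10.
At the standard offset (UTC+01:00), 13:30 UTC + 1h = 14:30 Zelua District standard time.
The standard-time date in Zelua District, 9 March 2028, does not fall between 10 March and 10 September, so daylight saving is not in effect and Zelua District is at UTC+01:00.
13:30 UTC + 1h = 14:30 Zelua District.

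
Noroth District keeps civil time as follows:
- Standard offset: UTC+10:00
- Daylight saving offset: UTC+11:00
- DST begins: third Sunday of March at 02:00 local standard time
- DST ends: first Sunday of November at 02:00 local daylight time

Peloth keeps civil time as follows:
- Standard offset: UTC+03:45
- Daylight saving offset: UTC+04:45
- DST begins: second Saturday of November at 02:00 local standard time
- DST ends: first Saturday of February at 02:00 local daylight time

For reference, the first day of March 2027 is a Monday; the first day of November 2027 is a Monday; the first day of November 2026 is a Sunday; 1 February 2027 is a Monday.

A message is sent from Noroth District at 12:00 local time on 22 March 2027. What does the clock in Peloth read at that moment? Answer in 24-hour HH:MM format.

04:45

1 March 2027 is a Monday, so the first Sunday is March 7 and the third is March 21.
1 November 2027 is a Monday, so the first Sunday is November 7.
22 March 2027 falls between 21 March and 7 November, so daylight saving is in effect and Noroth District is at UTC+11:00.
12:00 Noroth District − 11h = 01:00 UTC.
1 November 2026 is a Sunday, so the first Saturday is November 7 and the second is November 14.
1 February 2027 is a Monday, so the first Saturday is February 6.
At the standard offset (UTC+03:45), 01:00 UTC + 3h45m = 04:45 Peloth standard time.
Daylight saving runs 14 November 2026 – 6 February 2027; the standard-time date in Peloth, 22 March 2027, is outside that window, so Peloth is on standard time at UTC+03:45.
01:00 UTC + 3h45m = 04:45 Peloth.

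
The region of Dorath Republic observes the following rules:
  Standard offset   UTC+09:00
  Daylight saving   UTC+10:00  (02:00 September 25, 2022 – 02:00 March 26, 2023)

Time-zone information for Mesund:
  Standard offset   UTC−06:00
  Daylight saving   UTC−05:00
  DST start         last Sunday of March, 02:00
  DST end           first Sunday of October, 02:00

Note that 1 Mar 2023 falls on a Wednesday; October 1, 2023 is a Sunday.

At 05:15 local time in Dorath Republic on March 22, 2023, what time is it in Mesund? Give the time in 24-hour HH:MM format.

March 22, 2023 lies within the daylight-saving period (25 September 2022 – 26 March 2023), so Dorath Republic is on daylight time, UTC+10:00.
05:15 Dorath Republic − 10h = 19:15 UTC (rolling into the previous day, 21 March 2023).
1 March 2023 is a Wednesday, so Sundays fall on 5, 12, 19, 26; the last is March 26.
1 October 2023 is a Sunday, so the first Sunday is October 1.
At the standard offset (UTC−06:00), 19:15 UTC − 6h = 13:15 Mesund standard time.
Daylight saving runs 26 March – 1 October; the standard-time date in Mesund, March 21, 2023, is outside that window, so Mesund is on standard time at UTC−06:00.
19:15 UTC − 6h = 13:15 Mesund.

13:15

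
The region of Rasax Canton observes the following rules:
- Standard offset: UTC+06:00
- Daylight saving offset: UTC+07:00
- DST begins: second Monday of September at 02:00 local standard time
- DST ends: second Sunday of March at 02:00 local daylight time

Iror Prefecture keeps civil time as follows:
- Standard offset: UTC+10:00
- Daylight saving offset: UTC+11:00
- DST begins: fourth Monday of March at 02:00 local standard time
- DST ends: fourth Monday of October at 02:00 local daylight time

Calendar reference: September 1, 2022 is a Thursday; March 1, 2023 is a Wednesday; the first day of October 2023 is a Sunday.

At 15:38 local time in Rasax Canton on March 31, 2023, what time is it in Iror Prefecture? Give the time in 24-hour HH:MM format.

1 September 2022 is a Thursday, so the first Monday is September 5 and the second is September 12.
1 March 2023 is a Wednesday, so the first Sunday is March 5 and the second is March 12.
Daylight saving runs 12 September 2022 – 12 March 2023; March 31, 2023 is outside that window, so Rasax Canton is on standard time at UTC+06:00.
15:38 Rasax Canton − 6h = 09:38 UTC.
1 March 2023 is a Wednesday, so the first Monday is March 6 and the fourth is March 27.
1 October 2023 is a Sunday, so the first Monday is October 2 and the fourth is October 23.
At the standard offset (UTC+10:00), 09:38 UTC + 10h = 19:38 Iror Prefecture standard time.
The standard-time date in Iror Prefecture, March 31, 2023, lies within the daylight-saving period (27 March – 23 October), so Iror Prefecture is on daylight time, UTC+11:00.
09:38 UTC + 11h = 20:38 Iror Prefecture.

20:38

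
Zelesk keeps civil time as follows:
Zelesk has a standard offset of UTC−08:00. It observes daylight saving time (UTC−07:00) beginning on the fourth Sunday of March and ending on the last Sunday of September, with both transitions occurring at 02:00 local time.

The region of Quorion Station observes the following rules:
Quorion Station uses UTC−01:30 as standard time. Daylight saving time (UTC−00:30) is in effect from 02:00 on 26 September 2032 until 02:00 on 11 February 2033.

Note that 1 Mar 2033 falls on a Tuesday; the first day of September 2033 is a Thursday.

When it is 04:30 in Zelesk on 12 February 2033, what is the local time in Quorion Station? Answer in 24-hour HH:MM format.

11:00

1 March 2033 is a Tuesday, so the first Sunday is March 6 and the fourth is March 27.
1 September 2033 is a Thursday, so Sundays fall on 4, 11, 18, 25; the last is September 25.
12 February 2033 is outside the daylight-saving period (27 March – 25 September), so Zelesk is on standard time, UTC−08:00.
04:30 Zelesk + 8h = 12:30 UTC.
At the standard offset (UTC−01:30), 12:30 UTC − 1h30m = 11:00 Quorion Station standard time.
Daylight saving runs 26 September 2032 – 11 February 2033; the standard-time date in Quorion Station, 12 February 2033, is outside that window, so Quorion Station is on standard time at UTC−01:30.
12:30 UTC − 1h30m = 11:00 Quorion Station.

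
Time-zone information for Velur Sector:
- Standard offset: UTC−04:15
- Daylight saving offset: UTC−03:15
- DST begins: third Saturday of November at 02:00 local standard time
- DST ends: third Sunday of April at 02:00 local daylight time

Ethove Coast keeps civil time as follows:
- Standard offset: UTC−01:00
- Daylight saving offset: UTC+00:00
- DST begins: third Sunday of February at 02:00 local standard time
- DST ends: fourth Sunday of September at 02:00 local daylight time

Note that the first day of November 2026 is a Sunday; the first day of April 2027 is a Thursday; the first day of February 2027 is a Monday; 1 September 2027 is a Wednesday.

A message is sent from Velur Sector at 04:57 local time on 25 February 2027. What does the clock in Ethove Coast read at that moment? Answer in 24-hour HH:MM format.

08:12

1 November 2026 is a Sunday, so the first Saturday is November 7 and the third is November 21.
1 April 2027 is a Thursday, so the first Sunday is April 4 and the third is April 18.
25 February 2027 lies within the daylight-saving period (21 November 2026 – 18 April 2027), so Velur Sector is on daylight time, UTC−03:15.
04:57 Velur Sector + 3h15m = 08:12 UTC.
1 February 2027 is a Monday, so the first Sunday is February 7 and the third is February 21.
1 September 2027 is a Wednesday, so the first Sunday is September 5 and the fourth is September 26.
At the standard offset (UTC−01:00), 08:12 UTC − 1h = 07:12 Ethove Coast standard time.
Daylight saving runs 21 February – 26 September; the standard-time date in Ethove Coast, 25 February 2027, is inside that window, so Ethove Coast is at UTC+00:00.
08:12 UTC + 0h = 08:12 Ethove Coast.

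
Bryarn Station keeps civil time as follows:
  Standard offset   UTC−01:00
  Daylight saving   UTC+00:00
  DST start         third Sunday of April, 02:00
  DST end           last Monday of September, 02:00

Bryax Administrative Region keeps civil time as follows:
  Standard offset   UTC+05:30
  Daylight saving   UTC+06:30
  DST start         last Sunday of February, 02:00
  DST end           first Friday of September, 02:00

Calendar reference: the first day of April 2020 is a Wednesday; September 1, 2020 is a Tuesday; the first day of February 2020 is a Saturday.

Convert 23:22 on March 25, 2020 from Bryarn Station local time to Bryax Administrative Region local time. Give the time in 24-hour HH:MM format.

06:52

1 April 2020 is a Wednesday, so the first Sunday is April 5 and the third is April 19.
1 September 2020 is a Tuesday, so Mondays fall on 7, 14, 21, 28; the last is September 28.
Daylight saving runs 19 April – 28 September; March 25, 2020 is outside that window, so Bryarn Station is on standard time at UTC−01:00.
23:22 Bryarn Station + 1h = 00:22 UTC (rolling into the next day, 26 March 2020).
1 February 2020 is a Saturday, so Sundays fall on 2, 9, 16, 23; the last is February 23.
1 September 2020 is a Tuesday, so the first Friday is September 4.
At the standard offset (UTC+05:30), 00:22 UTC + 5h30m = 05:52 Bryax Administrative Region standard time.
The standard-time date in Bryax Administrative Region, March 26, 2020, lies within the daylight-saving period (23 February – 4 September), so Bryax Administrative Region is on daylight time, UTC+06:30.
00:22 UTC + 6h30m = 06:52 Bryax Administrative Region.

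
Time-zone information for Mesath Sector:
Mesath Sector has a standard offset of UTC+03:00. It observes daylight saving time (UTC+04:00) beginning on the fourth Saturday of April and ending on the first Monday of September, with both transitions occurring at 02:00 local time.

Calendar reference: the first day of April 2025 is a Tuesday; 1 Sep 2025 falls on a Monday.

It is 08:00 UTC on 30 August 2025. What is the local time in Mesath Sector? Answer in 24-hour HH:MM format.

12:00

1 April 2025 is a Tuesday, so the first Saturday is April 5 and the fourth is April 26.
1 September 2025 is a Monday, so the first Monday is September 1.
At the standard offset (UTC+03:00), 08:00 UTC + 3h = 11:00 Mesath Sector standard time.
Daylight saving runs 26 April – 1 September; the standard-time date in Mesath Sector, 30 August 2025, is inside that window, so Mesath Sector is at UTC+04:00.
08:00 UTC + 4h = 12:00 local.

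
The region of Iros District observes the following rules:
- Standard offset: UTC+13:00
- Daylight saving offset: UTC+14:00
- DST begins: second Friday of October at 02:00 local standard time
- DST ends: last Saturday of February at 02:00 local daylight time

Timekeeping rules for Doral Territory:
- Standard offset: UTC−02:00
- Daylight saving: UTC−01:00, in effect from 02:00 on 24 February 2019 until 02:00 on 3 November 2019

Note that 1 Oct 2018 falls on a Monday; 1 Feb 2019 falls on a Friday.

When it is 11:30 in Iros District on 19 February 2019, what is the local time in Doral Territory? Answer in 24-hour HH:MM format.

19:30

1 October 2018 is a Monday, so the first Friday is October 5 and the second is October 12.
1 February 2019 is a Friday, so Saturdays fall on 2, 9, 16, 23; the last is February 23.
19 February 2019 falls between 12 October 2018 and 23 February 2019, so daylight saving is in effect and Iros District is at UTC+14:00.
11:30 Iros District − 14h = 21:30 UTC (rolling into the previous day, 18 February 2019).
At the standard offset (UTC−02:00), 21:30 UTC − 2h = 19:30 Doral Territory standard time.
The standard-time date in Doral Territory, 18 February 2019, is outside the daylight-saving period (24 February – 3 November), so Doral Territory is on standard time, UTC−02:00.
21:30 UTC − 2h = 19:30 Doral Territory.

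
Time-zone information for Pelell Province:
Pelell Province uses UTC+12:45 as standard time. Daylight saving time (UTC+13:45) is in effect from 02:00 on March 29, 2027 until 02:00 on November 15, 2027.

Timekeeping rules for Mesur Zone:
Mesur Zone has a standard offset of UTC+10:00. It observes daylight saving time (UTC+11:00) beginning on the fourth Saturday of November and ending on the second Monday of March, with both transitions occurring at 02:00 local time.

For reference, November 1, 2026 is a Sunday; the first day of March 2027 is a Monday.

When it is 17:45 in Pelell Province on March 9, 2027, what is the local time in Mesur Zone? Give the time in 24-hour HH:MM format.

March 9, 2027 is outside the daylight-saving period (29 March – 15 November), so Pelell Province is on standard time, UTC+12:45.
17:45 Pelell Province − 12h45m = 05:00 UTC.
1 November 2026 is a Sunday, so the first Saturday is November 7 and the fourth is November 28.
1 March 2027 is a Monday, so the first Monday is March 1 and the second is March 8.
At the standard offset (UTC+10:00), 05:00 UTC + 10h = 15:00 Mesur Zone standard time.
The standard-time date in Mesur Zone, March 9, 2027, does not fall between 28 November 2026 and 8 March 2027, so daylight saving is not in effect and Mesur Zone is at UTC+10:00.
05:00 UTC + 10h = 15:00 Mesur Zone.

15:00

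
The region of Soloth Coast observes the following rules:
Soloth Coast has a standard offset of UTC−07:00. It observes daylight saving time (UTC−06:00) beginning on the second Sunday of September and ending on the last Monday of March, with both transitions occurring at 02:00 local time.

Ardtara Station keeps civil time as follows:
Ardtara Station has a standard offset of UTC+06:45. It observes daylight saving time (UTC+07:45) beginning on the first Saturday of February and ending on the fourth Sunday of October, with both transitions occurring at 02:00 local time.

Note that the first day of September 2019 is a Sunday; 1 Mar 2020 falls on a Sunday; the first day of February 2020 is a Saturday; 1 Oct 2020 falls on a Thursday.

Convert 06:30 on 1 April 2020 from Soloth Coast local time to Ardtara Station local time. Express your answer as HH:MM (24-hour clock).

1 September 2019 is a Sunday, so the first Sunday is September 1 and the second is September 8.
1 March 2020 is a Sunday, so Mondays fall on 2, 9, 16, 23, 30; the last is March 30.
1 April 2020 is outside the daylight-saving period (8 September 2019 – 30 March 2020), so Soloth Coast is on standard time, UTC−07:00.
06:30 Soloth Coast + 7h = 13:30 UTC.
1 February 2020 is a Saturday, so the first Saturday is February 1.
1 October 2020 is a Thursday, so the first Sunday is October 4 and the fourth is October 25.
At the standard offset (UTC+06:45), 13:30 UTC + 6h45m = 20:15 Ardtara Station standard time.
The standard-time date in Ardtara Station, 1 April 2020, falls between 1 February and 25 October, so daylight saving is in effect and Ardtara Station is at UTC+07:45.
13:30 UTC + 7h45m = 21:15 Ardtara Station.

21:15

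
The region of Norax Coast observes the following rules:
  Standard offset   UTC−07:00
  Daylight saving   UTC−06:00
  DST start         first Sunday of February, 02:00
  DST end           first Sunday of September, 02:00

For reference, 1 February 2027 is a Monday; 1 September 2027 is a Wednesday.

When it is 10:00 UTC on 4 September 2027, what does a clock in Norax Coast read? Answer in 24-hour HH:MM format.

04:00

1 February 2027 is a Monday, so the first Sunday is February 7.
1 September 2027 is a Wednesday, so the first Sunday is September 5.
At the standard offset (UTC−07:00), 10:00 UTC − 7h = 03:00 Norax Coast standard time.
The standard-time date in Norax Coast, 4 September 2027, lies within the daylight-saving period (7 February – 5 September), so Norax Coast is on daylight time, UTC−06:00.
10:00 UTC − 6h = 04:00 local.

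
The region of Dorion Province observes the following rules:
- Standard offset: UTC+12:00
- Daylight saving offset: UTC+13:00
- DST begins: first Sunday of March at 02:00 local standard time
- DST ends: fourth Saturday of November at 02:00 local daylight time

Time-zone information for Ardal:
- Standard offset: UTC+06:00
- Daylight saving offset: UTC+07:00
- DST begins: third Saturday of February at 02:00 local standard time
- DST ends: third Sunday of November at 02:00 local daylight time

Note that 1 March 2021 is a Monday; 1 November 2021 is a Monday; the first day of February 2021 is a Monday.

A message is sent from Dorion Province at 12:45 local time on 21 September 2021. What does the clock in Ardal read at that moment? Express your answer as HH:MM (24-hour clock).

1 March 2021 is a Monday, so the first Sunday is March 7.
1 November 2021 is a Monday, so the first Saturday is November 6 and the fourth is November 27.
21 September 2021 falls between 7 March and 27 November, so daylight saving is in effect and Dorion Province is at UTC+13:00.
12:45 Dorion Province − 13h = 23:45 UTC (rolling into the previous day, 20 September 2021).
1 February 2021 is a Monday, so the first Saturday is February 6 and the third is February 20.
1 November 2021 is a Monday, so the first Sunday is November 7 and the third is November 21.
At the standard offset (UTC+06:00), 23:45 UTC + 6h = 05:45 Ardal standard time (rolling into the next day, 21 September 2021).
The standard-time date in Ardal, 21 September 2021, falls between 20 February and 21 November, so daylight saving is in effect and Ardal is at UTC+07:00.
23:45 UTC + 7h = 06:45 Ardal (rolling into the next day, 21 September 2021).

06:45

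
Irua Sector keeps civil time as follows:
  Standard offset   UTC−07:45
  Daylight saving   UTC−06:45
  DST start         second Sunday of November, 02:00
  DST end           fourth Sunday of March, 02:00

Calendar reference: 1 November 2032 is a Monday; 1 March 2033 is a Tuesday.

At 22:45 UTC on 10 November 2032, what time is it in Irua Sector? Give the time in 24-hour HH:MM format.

15:00

1 November 2032 is a Monday, so the first Sunday is November 7 and the second is November 14.
1 March 2033 is a Tuesday, so the first Sunday is March 6 and the fourth is March 27.
At the standard offset (UTC−07:45), 22:45 UTC − 7h45m = 15:00 Irua Sector standard time.
The standard-time date in Irua Sector, 10 November 2032, is outside the daylight-saving period (14 November 2032 – 27 March 2033), so Irua Sector is on standard time, UTC−07:45.
22:45 UTC − 7h45m = 15:00 local.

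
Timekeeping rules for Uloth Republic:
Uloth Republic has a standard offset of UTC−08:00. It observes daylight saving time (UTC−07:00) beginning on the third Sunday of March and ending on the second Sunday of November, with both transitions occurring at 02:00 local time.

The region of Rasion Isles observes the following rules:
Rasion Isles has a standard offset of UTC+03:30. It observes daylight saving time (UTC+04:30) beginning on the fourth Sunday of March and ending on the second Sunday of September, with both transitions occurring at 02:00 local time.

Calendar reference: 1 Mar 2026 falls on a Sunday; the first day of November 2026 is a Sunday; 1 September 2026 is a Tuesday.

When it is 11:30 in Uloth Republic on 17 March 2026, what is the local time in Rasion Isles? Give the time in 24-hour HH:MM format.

22:00

1 March 2026 is a Sunday, so the first Sunday is March 1 and the third is March 15.
1 November 2026 is a Sunday, so the first Sunday is November 1 and the second is November 8.
Daylight saving runs 15 March – 8 November; 17 March 2026 is inside that window, so Uloth Republic is at UTC−07:00.
11:30 Uloth Republic + 7h = 18:30 UTC.
1 March 2026 is a Sunday, so the first Sunday is March 1 and the fourth is March 22.
1 September 2026 is a Tuesday, so the first Sunday is September 6 and the second is September 13.
At the standard offset (UTC+03:30), 18:30 UTC + 3h30m = 22:00 Rasion Isles standard time.
The standard-time date in Rasion Isles, 17 March 2026, does not fall between 22 March and 13 September, so daylight saving is not in effect and Rasion Isles is at UTC+03:30.
18:30 UTC + 3h30m = 22:00 Rasion Isles.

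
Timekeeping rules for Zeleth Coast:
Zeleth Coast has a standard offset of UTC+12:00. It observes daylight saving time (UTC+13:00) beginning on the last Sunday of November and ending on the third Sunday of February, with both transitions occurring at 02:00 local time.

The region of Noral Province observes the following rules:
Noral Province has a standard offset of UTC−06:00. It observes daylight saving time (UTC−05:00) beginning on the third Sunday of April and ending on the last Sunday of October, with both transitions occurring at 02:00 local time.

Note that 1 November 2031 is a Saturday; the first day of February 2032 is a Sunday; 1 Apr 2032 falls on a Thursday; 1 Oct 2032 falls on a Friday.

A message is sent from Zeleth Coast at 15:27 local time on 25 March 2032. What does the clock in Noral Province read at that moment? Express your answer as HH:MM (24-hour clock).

1 November 2031 is a Saturday, so Sundays fall on 2, 9, 16, 23, 30; the last is November 30.
1 February 2032 is a Sunday, so the first Sunday is February 1 and the third is February 15.
Daylight saving runs 30 November 2031 – 15 February 2032; 25 March 2032 is outside that window, so Zeleth Coast is on standard time at UTC+12:00.
15:27 Zeleth Coast − 12h = 03:27 UTC.
1 April 2032 is a Thursday, so the first Sunday is April 4 and the third is April 18.
1 October 2032 is a Friday, so Sundays fall on 3, 10, 17, 24, 31; the last is October 31.
At the standard offset (UTC−06:00), 03:27 UTC − 6h = 21:27 Noral Province standard time (rolling into the previous day, 24 March 2032).
Daylight saving runs 18 April – 31 October; the standard-time date in Noral Province, 24 March 2032, is outside that window, so Noral Province is on standard time at UTC−06:00.
03:27 UTC − 6h = 21:27 Noral Province (rolling into the previous day, 24 March 2032).

21:27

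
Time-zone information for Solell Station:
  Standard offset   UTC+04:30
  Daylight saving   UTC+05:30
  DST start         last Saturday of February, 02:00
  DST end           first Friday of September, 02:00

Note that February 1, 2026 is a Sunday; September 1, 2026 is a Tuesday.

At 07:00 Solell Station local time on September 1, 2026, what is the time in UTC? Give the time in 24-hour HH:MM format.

1 February 2026 is a Sunday, so Saturdays fall on 7, 14, 21, 28; the last is February 28.
1 September 2026 is a Tuesday, so the first Friday is September 4.
September 1, 2026 falls between 28 February and 4 September, so daylight saving is in effect and Solell Station is at UTC+05:30.
07:00 local − 5h30m = 01:30 UTC.

01:30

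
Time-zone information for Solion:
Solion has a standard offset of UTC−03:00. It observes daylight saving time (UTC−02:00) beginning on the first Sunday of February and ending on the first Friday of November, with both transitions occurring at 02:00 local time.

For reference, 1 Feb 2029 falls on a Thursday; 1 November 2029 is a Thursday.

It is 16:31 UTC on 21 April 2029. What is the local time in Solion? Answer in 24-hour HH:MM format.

1 February 2029 is a Thursday, so the first Sunday is February 4.
1 November 2029 is a Thursday, so the first Friday is November 2.
At the standard offset (UTC−03:00), 16:31 UTC − 3h = 13:31 Solion standard time.
Daylight saving runs 4 February – 2 November; the standard-time date in Solion, 21 April 2029, is inside that window, so Solion is at UTC−02:00.
16:31 UTC − 2h = 14:31 local.

14:31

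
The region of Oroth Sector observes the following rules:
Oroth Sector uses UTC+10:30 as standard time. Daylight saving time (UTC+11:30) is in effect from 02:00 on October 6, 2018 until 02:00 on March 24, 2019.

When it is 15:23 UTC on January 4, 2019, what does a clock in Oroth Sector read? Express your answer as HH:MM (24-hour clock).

02:53

At the standard offset (UTC+10:30), 15:23 UTC + 10h30m = 01:53 Oroth Sector standard time (rolling into the next day, 5 January 2019).
The standard-time date in Oroth Sector, January 5, 2019, lies within the daylight-saving period (6 October 2018 – 24 March 2019), so Oroth Sector is on daylight time, UTC+11:30.
15:23 UTC + 11h30m = 02:53 local (rolling into the next day, 5 January 2019).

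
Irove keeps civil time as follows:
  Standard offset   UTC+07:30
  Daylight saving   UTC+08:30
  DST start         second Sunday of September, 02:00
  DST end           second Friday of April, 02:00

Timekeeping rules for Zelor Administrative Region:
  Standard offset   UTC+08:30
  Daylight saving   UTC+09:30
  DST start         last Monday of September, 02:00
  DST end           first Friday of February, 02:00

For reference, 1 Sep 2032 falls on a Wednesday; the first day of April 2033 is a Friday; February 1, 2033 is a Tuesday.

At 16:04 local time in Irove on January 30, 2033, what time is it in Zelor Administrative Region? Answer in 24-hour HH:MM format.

1 September 2032 is a Wednesday, so the first Sunday is September 5 and the second is September 12.
1 April 2033 is a Friday, so the first Friday is April 1 and the second is April 8.
Daylight saving runs 12 September 2032 – 8 April 2033; January 30, 2033 is inside that window, so Irove is at UTC+08:30.
16:04 Irove − 8h30m = 07:34 UTC.
1 September 2032 is a Wednesday, so Mondays fall on 6, 13, 20, 27; the last is September 27.
1 February 2033 is a Tuesday, so the first Friday is February 4.
At the standard offset (UTC+08:30), 07:34 UTC + 8h30m = 16:04 Zelor Administrative Region standard time.
The standard-time date in Zelor Administrative Region, January 30, 2033, falls between 27 September 2032 and 4 February 2033, so daylight saving is in effect and Zelor Administrative Region is at UTC+09:30.
07:34 UTC + 9h30m = 17:04 Zelor Administrative Region.

17:04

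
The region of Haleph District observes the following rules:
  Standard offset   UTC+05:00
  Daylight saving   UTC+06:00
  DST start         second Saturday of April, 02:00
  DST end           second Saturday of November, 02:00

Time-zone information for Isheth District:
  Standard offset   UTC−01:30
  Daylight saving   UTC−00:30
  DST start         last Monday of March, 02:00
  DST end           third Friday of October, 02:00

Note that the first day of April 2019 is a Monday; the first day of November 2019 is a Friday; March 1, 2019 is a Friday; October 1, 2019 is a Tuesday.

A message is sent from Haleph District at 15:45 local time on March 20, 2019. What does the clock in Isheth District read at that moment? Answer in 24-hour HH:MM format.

09:15

1 April 2019 is a Monday, so the first Saturday is April 6 and the second is April 13.
1 November 2019 is a Friday, so the first Saturday is November 2 and the second is November 9.
March 20, 2019 does not fall between 13 April and 9 November, so daylight saving is not in effect and Haleph District is at UTC+05:00.
15:45 Haleph District − 5h = 10:45 UTC.
1 March 2019 is a Friday, so Mondays fall on 4, 11, 18, 25; the last is March 25.
1 October 2019 is a Tuesday, so the first Friday is October 4 and the third is October 18.
At the standard offset (UTC−01:30), 10:45 UTC − 1h30m = 09:15 Isheth District standard time.
The standard-time date in Isheth District, March 20, 2019, does not fall between 25 March and 18 October, so daylight saving is not in effect and Isheth District is at UTC−01:30.
10:45 UTC − 1h30m = 09:15 Isheth District.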